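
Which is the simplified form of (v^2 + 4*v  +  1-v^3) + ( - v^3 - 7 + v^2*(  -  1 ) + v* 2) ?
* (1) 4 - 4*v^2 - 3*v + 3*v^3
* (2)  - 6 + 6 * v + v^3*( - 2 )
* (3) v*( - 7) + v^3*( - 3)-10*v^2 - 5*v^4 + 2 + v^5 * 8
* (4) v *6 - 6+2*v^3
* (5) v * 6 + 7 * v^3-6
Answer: 2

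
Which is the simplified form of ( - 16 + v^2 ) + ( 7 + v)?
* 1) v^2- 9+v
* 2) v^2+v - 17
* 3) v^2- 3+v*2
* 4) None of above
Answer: 1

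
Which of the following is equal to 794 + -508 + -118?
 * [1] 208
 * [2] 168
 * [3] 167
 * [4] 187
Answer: 2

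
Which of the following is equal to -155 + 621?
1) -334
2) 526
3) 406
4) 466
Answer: 4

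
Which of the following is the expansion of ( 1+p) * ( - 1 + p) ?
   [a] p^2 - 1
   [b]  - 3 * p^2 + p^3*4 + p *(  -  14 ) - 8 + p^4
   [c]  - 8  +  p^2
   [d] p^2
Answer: a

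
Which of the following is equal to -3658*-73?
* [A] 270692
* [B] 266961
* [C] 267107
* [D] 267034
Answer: D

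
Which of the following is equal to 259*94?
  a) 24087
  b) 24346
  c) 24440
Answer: b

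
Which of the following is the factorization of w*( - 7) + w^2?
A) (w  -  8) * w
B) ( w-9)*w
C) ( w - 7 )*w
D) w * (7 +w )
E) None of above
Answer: C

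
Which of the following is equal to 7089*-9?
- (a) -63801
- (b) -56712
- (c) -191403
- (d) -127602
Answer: a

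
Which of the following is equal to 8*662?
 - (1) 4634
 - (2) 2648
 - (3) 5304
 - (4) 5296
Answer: 4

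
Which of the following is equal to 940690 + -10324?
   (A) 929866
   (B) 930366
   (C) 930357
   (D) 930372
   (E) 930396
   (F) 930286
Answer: B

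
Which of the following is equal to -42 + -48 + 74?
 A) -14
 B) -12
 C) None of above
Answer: C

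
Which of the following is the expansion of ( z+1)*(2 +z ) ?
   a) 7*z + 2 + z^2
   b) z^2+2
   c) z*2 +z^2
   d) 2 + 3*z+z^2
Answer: d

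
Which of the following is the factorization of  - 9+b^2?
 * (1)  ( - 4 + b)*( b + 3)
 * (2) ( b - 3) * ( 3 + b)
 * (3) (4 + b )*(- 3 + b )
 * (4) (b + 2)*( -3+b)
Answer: 2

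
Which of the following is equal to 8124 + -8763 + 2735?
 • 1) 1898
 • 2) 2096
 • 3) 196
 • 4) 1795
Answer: 2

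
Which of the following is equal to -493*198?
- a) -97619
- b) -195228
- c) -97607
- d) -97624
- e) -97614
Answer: e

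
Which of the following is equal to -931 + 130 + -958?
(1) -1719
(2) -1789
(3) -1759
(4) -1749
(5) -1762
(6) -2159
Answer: 3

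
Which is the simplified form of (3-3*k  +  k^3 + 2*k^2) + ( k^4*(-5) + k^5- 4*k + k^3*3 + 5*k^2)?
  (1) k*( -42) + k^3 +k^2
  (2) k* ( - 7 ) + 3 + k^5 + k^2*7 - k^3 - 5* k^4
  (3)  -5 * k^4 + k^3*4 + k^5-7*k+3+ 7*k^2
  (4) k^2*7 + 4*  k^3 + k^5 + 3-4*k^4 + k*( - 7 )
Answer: 3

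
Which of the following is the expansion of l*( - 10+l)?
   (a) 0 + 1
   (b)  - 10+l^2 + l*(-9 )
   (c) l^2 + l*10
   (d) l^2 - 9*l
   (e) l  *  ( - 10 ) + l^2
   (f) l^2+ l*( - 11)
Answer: e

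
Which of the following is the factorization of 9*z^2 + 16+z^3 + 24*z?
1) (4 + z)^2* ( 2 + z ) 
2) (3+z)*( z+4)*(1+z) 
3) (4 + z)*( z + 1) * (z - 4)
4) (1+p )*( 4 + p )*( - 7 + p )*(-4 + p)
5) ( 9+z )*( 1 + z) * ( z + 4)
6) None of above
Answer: 6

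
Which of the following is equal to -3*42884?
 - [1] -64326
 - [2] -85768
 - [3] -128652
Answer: 3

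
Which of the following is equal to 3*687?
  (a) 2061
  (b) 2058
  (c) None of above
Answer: a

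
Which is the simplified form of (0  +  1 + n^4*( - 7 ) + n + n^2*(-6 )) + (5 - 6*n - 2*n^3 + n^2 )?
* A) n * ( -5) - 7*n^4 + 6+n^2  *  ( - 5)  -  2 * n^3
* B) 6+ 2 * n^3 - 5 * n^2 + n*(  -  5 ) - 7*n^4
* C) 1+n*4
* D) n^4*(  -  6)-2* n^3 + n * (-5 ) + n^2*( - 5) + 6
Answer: A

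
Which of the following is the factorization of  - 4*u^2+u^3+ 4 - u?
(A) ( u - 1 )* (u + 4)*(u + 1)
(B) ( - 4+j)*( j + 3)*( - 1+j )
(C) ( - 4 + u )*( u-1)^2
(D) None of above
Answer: D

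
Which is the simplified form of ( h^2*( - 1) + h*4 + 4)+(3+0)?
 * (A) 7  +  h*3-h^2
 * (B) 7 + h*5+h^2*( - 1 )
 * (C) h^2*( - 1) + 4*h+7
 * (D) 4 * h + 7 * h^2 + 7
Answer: C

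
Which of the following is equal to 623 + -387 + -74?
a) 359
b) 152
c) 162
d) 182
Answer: c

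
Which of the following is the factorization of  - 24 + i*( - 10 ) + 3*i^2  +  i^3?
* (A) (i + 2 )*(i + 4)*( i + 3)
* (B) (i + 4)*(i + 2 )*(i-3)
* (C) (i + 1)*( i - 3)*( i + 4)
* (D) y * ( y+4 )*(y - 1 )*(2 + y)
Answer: B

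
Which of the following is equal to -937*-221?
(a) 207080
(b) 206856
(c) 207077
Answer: c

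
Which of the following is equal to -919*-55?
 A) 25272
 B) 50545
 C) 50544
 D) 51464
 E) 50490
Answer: B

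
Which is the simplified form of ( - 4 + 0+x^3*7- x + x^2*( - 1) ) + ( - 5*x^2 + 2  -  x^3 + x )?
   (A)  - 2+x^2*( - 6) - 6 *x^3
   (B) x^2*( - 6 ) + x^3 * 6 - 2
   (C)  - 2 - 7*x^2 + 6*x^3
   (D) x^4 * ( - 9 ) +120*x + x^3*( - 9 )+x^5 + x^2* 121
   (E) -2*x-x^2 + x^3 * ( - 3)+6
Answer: B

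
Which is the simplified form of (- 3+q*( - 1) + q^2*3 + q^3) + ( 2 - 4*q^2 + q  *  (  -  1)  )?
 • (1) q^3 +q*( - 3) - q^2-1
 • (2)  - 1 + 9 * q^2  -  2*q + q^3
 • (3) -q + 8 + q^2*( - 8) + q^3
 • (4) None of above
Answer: 4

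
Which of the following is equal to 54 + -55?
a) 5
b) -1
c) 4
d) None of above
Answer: b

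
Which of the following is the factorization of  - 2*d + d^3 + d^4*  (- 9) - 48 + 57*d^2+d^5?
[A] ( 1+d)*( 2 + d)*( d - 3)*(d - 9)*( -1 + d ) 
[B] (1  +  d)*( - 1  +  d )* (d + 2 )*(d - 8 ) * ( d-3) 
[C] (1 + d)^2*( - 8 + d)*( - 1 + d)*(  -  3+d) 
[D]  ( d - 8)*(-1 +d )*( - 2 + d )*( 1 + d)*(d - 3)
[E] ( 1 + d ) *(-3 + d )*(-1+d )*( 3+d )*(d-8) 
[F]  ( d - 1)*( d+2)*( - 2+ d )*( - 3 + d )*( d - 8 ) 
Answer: B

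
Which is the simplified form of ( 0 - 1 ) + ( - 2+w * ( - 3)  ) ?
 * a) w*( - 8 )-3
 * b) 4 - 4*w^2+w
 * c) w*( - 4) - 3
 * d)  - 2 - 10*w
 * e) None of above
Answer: e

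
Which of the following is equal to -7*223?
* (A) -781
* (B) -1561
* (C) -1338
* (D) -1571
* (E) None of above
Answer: B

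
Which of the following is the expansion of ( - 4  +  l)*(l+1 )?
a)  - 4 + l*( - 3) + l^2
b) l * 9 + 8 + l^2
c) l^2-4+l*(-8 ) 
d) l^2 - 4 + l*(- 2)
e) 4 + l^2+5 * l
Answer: a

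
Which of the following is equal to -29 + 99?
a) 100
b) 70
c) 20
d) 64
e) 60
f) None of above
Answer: b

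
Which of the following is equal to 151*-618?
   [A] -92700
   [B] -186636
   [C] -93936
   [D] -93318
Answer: D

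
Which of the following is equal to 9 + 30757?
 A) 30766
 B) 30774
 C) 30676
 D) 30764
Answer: A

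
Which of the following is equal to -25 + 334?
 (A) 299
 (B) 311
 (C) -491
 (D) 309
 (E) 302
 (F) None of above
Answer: D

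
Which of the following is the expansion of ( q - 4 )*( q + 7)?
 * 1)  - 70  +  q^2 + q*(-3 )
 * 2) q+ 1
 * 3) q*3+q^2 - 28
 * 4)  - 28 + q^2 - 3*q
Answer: 3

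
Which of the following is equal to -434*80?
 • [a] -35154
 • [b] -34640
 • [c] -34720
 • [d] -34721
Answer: c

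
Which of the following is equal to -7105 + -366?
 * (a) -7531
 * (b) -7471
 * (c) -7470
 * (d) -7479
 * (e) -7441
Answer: b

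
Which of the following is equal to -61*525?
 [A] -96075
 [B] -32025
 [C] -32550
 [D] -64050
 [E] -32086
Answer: B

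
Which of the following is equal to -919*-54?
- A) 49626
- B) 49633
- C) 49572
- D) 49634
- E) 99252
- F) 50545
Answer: A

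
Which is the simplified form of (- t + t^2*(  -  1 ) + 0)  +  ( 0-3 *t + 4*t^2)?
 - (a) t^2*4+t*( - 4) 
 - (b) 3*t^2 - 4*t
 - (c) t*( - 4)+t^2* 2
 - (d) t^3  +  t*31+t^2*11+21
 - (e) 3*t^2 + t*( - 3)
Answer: b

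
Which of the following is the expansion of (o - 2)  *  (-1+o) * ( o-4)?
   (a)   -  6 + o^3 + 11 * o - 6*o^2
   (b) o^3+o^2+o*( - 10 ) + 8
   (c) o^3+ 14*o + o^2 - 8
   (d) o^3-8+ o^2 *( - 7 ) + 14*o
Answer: d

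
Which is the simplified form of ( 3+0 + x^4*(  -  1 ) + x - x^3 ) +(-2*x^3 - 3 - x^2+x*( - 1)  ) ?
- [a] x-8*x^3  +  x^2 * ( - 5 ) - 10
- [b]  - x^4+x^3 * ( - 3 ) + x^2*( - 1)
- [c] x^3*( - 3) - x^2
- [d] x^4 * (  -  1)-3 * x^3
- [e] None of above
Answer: b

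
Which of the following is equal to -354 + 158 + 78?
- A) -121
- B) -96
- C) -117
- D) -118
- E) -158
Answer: D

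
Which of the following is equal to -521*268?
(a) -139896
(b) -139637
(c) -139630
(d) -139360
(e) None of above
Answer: e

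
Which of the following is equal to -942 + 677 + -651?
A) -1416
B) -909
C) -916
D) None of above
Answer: C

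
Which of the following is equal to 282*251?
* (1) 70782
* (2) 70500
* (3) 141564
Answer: 1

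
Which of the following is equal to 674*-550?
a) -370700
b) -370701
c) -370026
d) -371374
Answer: a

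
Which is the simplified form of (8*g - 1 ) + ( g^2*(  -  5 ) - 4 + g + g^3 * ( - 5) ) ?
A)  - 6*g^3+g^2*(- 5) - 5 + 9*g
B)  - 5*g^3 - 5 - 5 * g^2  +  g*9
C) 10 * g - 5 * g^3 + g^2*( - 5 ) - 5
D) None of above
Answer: B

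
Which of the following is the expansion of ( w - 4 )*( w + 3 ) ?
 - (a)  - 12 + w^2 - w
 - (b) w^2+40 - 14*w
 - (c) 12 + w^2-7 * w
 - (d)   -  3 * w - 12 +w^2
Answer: a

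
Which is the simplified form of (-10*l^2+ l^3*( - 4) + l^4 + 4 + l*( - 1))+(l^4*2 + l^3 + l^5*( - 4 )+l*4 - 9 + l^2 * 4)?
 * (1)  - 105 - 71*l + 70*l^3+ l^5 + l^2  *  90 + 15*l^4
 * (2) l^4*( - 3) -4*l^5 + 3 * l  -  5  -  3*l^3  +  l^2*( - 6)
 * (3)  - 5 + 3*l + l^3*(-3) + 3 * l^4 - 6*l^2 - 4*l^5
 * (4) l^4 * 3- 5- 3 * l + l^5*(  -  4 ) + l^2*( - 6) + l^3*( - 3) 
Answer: 3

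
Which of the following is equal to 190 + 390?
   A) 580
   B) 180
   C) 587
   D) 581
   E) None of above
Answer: A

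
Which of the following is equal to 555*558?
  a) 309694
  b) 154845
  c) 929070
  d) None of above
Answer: d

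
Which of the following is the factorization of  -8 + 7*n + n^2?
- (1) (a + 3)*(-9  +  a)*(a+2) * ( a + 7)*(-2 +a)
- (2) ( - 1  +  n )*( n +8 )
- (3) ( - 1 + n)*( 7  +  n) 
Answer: 2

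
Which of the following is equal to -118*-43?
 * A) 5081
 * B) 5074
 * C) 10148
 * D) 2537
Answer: B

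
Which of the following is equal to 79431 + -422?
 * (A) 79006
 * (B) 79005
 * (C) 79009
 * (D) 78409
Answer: C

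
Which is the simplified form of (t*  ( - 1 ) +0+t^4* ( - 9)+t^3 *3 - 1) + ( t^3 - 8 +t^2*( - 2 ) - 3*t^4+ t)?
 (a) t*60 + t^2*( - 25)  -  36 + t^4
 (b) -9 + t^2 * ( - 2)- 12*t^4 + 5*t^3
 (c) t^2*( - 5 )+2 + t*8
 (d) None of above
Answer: d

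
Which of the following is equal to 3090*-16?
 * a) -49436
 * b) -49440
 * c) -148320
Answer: b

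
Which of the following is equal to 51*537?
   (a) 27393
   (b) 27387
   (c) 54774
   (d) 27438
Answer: b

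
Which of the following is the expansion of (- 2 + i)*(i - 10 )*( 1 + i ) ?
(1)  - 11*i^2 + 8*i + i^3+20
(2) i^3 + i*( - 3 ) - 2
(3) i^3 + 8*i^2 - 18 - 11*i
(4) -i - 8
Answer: 1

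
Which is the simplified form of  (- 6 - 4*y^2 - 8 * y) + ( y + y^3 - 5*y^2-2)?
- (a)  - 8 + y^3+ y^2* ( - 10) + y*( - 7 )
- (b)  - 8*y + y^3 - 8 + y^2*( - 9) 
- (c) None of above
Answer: c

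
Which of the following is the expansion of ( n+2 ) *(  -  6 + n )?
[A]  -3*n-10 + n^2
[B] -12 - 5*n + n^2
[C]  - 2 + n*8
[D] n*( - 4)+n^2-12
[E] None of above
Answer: D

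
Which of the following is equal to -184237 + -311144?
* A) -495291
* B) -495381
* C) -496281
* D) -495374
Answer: B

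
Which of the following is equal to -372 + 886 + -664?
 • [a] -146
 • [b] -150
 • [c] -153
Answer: b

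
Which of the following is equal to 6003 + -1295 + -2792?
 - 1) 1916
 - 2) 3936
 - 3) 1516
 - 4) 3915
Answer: 1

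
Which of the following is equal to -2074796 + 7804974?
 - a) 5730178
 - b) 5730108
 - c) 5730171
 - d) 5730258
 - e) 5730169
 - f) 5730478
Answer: a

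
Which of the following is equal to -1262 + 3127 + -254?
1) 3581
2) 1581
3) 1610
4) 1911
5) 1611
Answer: 5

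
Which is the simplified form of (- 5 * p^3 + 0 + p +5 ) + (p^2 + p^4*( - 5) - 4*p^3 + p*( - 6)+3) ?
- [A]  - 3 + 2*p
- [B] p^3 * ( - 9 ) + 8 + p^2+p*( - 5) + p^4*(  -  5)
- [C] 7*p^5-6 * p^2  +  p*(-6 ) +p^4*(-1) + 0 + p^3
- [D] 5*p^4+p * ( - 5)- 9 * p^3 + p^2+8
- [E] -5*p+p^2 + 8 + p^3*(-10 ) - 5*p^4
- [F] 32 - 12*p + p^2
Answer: B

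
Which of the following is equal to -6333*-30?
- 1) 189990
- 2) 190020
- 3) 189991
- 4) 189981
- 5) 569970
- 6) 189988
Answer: 1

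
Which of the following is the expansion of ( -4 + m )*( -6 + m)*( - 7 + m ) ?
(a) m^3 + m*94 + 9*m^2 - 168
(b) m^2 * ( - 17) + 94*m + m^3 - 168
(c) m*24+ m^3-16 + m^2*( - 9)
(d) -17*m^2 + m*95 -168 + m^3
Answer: b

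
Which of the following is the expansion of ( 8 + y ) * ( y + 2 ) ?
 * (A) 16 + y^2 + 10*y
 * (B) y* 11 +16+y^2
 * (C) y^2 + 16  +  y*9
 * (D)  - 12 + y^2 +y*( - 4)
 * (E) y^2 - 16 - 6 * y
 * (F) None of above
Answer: A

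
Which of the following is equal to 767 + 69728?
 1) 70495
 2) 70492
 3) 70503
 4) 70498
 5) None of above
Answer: 1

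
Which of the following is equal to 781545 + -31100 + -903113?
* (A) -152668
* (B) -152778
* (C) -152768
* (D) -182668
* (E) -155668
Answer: A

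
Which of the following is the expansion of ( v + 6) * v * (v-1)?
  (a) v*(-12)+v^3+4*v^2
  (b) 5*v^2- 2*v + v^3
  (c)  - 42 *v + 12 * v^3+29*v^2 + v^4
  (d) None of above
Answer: d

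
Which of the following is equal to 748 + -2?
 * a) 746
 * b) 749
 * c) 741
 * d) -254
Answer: a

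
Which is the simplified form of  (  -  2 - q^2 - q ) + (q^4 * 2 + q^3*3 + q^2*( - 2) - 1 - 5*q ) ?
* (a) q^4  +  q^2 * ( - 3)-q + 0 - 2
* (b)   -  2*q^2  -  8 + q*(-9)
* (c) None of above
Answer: c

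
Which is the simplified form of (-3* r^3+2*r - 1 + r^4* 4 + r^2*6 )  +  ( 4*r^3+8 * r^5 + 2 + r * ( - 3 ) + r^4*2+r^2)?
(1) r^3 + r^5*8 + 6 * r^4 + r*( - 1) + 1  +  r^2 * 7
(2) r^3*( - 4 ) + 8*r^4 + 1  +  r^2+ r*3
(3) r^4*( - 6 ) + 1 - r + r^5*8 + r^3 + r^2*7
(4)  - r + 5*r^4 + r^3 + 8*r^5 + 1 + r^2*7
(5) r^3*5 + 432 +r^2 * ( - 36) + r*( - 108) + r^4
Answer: 1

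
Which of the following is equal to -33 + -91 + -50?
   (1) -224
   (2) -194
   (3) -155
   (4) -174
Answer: 4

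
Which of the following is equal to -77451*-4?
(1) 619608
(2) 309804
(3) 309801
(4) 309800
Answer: 2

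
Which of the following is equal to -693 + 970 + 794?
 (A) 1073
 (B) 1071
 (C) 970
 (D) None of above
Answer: B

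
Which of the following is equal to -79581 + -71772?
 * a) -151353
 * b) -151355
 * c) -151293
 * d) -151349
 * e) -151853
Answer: a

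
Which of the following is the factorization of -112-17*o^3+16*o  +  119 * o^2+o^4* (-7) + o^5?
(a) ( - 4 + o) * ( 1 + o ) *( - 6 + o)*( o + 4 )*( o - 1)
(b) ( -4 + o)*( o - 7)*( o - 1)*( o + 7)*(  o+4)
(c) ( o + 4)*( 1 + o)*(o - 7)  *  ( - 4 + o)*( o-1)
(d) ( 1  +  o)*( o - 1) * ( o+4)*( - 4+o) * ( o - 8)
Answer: c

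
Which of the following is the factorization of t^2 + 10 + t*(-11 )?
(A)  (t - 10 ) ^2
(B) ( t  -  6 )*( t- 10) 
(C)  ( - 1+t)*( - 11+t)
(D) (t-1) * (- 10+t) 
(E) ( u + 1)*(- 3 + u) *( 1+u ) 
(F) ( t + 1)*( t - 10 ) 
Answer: D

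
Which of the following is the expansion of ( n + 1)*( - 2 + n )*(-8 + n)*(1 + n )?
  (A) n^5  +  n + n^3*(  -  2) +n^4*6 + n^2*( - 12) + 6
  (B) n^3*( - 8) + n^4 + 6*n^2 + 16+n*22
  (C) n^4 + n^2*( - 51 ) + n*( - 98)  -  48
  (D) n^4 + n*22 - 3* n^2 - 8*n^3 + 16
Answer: D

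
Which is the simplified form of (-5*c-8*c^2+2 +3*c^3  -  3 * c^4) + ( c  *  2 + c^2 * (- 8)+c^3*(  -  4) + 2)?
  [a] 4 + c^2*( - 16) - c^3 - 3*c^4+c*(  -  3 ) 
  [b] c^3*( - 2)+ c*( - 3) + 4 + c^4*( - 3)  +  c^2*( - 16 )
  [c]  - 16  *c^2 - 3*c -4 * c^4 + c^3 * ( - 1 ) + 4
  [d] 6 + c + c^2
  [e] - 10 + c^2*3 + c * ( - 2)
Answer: a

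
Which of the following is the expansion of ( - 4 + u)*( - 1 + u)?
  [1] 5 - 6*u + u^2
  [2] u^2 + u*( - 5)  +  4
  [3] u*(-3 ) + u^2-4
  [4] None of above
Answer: 2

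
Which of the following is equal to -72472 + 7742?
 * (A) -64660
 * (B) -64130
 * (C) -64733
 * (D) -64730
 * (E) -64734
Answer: D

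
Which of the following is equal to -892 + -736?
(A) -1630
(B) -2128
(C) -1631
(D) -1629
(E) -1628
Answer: E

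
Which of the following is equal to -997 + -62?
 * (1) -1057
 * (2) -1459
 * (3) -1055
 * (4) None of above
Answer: 4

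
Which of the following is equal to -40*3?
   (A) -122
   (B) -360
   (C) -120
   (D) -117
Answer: C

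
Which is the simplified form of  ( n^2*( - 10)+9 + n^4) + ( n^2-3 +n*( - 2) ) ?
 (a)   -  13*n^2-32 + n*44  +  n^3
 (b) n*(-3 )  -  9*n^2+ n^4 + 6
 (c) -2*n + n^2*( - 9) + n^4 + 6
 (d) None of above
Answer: c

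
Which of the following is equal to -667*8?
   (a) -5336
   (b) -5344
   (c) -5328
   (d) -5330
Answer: a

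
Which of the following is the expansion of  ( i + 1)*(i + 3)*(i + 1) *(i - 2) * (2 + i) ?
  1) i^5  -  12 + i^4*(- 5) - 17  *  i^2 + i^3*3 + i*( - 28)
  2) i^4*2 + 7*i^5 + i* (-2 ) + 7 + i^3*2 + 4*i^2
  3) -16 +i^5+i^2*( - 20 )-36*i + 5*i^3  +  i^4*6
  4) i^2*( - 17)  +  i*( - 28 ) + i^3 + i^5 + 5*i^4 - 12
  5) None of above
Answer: 5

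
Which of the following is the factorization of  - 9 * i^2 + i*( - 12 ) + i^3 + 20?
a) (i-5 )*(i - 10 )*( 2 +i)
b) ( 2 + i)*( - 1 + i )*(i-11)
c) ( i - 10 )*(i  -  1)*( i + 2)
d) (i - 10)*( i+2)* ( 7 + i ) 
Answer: c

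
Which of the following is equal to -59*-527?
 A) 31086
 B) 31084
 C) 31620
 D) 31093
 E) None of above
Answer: D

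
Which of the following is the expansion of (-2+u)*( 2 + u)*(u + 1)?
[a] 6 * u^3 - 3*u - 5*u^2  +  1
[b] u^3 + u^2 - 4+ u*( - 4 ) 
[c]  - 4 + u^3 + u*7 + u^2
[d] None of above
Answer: b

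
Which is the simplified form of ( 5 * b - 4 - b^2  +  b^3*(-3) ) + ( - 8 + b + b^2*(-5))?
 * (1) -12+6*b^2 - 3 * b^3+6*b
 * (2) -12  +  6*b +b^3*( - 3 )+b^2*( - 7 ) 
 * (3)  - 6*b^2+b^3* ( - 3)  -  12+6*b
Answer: 3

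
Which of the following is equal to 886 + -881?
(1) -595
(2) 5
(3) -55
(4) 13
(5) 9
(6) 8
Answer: 2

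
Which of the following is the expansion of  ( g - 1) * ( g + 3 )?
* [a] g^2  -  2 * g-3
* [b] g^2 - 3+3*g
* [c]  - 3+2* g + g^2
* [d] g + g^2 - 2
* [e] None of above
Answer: c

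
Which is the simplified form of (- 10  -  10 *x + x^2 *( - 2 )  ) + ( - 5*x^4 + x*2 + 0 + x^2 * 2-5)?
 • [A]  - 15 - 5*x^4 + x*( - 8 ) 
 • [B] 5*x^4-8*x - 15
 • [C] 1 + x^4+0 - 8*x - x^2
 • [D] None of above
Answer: A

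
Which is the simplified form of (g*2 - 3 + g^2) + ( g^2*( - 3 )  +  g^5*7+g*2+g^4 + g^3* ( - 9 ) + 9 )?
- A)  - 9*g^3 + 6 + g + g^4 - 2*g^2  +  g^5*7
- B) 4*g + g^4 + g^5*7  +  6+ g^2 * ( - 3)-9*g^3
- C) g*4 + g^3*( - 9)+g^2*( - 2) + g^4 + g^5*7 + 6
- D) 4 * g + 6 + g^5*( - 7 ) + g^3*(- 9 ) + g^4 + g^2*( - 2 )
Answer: C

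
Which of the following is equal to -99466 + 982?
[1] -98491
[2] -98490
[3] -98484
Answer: 3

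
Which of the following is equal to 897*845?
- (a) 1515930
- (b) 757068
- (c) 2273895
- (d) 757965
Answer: d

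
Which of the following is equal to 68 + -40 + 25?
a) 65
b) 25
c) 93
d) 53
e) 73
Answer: d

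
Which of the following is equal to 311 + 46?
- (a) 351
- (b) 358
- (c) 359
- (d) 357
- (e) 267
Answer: d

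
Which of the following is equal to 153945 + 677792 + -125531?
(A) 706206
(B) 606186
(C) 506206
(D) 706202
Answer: A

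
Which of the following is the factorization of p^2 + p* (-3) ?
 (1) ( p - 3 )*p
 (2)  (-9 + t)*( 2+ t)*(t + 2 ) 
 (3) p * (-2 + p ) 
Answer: 1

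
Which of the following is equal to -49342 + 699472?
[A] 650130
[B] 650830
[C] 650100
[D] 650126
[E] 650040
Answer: A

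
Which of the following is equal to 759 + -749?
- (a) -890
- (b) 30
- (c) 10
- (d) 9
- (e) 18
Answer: c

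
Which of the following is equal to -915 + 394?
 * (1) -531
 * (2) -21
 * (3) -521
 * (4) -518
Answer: 3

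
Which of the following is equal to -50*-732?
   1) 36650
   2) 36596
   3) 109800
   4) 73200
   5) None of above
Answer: 5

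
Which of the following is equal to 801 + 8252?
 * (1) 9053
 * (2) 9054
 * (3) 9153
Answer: 1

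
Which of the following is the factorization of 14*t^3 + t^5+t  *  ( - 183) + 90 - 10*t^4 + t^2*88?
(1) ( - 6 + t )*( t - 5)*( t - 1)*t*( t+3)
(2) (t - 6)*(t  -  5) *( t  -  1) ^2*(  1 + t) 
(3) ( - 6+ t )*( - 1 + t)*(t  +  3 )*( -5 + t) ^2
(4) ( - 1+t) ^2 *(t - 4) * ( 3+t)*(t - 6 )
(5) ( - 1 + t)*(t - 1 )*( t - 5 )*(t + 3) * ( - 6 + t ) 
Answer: 5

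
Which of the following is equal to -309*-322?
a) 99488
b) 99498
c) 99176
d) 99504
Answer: b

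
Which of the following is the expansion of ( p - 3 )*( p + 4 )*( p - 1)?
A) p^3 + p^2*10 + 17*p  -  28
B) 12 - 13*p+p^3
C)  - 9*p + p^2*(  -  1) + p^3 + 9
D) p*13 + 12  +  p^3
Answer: B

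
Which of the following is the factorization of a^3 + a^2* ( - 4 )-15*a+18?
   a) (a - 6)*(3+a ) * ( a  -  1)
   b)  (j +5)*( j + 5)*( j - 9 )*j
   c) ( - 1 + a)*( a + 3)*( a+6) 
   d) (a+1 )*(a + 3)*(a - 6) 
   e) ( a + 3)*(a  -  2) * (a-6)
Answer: a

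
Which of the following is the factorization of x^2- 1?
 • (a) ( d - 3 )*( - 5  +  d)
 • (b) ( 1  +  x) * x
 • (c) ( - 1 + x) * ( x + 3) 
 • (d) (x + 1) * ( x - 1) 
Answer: d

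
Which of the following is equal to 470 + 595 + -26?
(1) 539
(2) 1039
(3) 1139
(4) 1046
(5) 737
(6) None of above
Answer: 2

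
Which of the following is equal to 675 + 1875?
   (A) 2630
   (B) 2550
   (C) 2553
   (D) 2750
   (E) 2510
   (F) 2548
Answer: B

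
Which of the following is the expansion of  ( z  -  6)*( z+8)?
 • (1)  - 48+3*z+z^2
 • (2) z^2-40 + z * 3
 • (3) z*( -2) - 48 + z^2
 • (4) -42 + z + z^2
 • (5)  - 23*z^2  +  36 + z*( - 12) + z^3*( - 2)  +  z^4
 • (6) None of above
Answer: 6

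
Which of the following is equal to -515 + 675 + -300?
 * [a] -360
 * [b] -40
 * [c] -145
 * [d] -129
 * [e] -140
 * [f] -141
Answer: e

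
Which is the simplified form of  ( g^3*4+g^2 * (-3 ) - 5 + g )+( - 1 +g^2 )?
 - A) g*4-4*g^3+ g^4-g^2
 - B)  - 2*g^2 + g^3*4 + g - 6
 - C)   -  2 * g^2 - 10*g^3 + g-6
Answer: B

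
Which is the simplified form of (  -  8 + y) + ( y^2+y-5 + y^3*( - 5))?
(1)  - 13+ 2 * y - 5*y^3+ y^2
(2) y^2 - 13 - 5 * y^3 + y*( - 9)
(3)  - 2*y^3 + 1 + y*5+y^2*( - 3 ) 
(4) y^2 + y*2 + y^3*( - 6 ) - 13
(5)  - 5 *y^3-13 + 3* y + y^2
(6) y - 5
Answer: 1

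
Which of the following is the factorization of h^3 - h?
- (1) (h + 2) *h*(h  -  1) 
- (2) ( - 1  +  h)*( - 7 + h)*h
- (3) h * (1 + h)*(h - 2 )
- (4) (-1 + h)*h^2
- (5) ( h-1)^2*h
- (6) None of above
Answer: 6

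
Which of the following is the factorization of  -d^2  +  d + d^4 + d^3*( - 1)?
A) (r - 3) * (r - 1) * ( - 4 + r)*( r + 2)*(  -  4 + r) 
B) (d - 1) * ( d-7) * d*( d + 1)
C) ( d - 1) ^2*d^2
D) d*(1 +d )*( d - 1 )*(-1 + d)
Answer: D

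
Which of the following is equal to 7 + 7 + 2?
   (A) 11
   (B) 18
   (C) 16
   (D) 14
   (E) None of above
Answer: C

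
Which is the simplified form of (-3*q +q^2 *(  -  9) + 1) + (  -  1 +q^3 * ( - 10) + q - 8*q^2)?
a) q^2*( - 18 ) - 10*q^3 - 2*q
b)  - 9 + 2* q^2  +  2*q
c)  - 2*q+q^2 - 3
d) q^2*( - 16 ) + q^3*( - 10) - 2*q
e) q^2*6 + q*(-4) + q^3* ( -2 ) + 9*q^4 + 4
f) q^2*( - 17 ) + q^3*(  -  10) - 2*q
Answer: f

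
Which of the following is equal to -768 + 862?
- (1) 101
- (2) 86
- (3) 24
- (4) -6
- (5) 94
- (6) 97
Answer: 5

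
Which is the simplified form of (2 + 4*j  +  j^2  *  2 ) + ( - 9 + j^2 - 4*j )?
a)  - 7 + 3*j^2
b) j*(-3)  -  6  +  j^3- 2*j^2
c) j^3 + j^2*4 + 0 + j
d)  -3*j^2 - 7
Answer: a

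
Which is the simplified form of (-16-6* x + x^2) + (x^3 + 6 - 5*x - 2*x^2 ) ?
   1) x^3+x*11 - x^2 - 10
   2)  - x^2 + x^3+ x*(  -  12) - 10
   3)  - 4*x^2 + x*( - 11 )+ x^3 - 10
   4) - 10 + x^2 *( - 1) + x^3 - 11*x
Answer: 4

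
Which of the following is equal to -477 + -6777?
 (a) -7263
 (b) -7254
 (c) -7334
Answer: b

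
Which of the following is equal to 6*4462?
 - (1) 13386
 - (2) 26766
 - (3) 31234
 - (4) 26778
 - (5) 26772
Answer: 5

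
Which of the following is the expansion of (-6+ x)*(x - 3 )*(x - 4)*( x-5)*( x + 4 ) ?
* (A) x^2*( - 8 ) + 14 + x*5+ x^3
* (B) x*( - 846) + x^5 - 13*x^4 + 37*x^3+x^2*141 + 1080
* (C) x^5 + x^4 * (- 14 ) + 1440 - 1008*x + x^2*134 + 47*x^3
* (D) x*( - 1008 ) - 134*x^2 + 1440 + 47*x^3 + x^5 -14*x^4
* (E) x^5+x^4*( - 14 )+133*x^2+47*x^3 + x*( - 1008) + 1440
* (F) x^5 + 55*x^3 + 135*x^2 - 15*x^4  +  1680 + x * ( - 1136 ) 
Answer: C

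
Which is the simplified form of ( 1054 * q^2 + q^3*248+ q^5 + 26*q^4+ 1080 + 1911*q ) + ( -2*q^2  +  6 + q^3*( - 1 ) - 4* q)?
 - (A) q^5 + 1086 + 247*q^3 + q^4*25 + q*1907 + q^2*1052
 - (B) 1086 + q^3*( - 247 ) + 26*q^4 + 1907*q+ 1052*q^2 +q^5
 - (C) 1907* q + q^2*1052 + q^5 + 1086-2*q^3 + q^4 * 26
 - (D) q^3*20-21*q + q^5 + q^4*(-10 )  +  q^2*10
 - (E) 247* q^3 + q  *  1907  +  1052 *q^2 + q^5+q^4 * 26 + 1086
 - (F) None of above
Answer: E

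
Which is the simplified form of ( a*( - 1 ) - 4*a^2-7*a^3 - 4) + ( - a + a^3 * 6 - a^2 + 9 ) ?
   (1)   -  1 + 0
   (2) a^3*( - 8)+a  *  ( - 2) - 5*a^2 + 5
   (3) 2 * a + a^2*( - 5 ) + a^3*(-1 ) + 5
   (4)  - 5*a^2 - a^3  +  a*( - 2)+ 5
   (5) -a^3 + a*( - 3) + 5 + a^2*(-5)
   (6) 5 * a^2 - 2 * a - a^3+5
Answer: 4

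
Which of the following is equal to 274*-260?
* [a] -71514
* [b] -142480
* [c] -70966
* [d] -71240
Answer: d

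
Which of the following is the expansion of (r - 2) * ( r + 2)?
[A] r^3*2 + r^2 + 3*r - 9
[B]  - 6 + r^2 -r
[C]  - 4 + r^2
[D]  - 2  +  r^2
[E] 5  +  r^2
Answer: C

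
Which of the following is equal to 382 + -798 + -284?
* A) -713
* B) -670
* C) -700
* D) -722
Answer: C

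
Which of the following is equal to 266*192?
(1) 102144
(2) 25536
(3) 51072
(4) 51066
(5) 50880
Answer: 3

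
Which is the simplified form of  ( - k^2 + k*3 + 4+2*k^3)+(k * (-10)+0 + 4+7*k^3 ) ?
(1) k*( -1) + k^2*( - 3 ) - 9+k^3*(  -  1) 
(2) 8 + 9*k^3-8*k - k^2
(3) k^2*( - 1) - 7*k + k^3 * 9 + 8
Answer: 3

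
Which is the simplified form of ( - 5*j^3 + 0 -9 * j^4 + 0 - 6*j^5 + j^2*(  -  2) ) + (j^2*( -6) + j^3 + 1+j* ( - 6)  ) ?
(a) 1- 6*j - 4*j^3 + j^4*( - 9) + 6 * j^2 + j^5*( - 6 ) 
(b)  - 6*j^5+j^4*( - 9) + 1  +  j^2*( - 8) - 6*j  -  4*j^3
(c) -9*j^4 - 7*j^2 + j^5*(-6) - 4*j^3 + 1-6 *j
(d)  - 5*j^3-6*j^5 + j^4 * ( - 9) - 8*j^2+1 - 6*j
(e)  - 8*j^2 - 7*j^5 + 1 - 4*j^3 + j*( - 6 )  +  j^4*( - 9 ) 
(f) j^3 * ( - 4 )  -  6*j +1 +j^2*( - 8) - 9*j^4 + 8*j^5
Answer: b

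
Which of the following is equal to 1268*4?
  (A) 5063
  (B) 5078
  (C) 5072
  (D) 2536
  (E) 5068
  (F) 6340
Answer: C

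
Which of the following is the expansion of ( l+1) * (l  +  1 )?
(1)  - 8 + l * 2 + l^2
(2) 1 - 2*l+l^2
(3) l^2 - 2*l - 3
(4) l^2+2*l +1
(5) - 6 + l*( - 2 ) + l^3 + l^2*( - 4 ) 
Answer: 4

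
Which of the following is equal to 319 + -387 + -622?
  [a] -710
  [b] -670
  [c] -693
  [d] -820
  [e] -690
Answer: e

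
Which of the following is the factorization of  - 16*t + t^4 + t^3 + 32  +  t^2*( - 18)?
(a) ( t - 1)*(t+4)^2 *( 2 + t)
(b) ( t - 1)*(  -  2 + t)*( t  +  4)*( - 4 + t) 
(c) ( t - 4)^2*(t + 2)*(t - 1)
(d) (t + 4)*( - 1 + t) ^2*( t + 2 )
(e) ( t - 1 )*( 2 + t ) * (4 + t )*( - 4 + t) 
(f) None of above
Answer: e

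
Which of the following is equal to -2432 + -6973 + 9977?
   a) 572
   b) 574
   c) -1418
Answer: a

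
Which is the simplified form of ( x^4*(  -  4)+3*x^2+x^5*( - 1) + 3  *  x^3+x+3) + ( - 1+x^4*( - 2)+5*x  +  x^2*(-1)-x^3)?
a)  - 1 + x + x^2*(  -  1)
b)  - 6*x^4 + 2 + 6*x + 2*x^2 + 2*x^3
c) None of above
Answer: c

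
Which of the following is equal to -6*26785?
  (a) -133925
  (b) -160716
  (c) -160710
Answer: c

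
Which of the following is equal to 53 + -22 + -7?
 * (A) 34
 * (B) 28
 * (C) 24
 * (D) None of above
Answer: C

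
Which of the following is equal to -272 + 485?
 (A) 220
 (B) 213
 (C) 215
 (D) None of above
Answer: B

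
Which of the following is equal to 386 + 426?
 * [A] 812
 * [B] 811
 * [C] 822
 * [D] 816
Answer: A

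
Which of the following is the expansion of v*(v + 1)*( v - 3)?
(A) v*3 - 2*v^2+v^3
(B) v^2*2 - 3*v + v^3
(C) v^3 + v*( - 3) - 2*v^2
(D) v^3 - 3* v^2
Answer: C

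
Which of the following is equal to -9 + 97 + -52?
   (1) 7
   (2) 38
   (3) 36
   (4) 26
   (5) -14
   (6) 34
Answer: 3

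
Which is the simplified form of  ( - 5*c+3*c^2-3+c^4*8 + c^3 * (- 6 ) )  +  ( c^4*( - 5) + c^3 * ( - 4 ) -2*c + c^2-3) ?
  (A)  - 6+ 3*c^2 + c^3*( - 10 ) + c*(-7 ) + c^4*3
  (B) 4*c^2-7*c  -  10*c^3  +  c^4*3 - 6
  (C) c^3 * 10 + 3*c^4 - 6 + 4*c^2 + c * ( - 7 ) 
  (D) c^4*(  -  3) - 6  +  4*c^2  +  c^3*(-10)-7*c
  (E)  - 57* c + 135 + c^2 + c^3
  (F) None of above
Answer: B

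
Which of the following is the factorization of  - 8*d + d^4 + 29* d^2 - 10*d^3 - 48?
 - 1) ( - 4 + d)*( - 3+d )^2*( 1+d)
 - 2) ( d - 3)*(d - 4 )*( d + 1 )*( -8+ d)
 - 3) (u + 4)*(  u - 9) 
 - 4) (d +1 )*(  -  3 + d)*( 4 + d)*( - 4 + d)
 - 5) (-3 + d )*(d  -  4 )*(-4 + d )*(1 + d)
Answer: 5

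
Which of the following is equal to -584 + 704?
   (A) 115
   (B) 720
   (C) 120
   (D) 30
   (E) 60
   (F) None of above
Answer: C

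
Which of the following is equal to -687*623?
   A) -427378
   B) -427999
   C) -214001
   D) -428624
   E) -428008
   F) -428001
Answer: F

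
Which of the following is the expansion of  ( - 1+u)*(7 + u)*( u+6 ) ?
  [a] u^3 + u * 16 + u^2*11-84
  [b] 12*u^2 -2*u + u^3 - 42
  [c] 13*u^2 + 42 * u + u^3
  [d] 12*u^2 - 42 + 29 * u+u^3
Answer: d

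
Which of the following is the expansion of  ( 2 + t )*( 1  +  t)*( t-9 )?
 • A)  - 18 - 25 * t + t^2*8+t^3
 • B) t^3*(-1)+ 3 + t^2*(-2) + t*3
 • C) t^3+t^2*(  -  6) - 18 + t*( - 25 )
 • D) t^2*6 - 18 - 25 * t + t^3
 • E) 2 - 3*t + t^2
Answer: C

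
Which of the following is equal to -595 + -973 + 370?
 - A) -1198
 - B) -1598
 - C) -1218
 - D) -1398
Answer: A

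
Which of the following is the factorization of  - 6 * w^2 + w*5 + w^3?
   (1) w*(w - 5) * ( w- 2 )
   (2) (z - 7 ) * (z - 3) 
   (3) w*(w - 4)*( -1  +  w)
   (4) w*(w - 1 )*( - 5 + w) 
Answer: 4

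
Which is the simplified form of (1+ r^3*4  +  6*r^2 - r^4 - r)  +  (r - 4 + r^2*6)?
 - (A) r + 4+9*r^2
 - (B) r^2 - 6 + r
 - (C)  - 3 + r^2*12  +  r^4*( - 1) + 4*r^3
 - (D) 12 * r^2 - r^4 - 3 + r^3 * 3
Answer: C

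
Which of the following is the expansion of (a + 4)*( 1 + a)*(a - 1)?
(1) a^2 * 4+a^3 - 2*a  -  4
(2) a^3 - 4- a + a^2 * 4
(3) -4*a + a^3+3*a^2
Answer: 2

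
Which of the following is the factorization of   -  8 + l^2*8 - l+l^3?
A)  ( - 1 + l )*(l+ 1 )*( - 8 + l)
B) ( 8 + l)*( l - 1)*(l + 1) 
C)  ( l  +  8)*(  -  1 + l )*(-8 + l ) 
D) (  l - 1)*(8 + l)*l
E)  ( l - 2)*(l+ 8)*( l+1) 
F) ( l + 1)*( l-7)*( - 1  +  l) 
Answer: B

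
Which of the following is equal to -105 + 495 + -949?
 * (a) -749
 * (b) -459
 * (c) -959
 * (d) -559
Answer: d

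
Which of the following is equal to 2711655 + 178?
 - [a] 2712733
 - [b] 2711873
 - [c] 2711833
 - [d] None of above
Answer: c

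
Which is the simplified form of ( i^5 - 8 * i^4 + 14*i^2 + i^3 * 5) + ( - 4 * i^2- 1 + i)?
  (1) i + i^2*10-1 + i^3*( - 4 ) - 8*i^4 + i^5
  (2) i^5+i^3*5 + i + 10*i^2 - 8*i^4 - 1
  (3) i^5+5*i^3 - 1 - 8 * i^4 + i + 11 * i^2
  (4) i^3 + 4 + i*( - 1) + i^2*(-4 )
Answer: 2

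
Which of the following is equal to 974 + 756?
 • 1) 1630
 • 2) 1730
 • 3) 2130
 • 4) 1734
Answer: 2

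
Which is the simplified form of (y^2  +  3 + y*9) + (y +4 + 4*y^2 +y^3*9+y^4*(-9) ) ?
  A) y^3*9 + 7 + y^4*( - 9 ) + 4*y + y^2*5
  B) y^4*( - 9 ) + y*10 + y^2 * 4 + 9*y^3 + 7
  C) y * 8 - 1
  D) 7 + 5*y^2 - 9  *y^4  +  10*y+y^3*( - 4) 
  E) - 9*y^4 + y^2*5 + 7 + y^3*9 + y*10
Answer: E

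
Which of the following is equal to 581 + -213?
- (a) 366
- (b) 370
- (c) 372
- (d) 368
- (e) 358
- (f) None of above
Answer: d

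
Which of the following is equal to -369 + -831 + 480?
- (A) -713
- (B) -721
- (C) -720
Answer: C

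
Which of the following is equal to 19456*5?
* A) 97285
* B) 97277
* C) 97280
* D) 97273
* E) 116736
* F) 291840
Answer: C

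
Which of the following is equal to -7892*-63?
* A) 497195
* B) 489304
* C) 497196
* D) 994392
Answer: C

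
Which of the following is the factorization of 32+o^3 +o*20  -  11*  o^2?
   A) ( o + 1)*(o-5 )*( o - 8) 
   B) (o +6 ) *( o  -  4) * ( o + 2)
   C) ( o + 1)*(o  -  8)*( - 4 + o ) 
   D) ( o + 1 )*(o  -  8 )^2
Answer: C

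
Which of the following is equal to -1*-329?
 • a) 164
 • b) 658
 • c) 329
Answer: c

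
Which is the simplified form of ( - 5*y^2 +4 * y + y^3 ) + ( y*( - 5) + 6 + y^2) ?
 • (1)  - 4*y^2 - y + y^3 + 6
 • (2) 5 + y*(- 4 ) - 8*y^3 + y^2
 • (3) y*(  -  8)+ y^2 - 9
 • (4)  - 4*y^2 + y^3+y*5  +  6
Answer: 1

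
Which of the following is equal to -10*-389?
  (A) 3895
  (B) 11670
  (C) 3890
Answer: C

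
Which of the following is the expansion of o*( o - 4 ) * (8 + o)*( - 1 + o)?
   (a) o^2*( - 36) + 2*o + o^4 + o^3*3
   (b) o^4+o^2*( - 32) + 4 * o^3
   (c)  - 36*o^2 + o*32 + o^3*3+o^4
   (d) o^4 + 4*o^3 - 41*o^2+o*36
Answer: c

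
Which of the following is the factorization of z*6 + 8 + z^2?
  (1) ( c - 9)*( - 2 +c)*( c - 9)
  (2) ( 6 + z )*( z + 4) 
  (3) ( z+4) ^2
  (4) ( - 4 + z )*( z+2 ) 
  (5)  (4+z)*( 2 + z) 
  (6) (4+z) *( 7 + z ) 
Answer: 5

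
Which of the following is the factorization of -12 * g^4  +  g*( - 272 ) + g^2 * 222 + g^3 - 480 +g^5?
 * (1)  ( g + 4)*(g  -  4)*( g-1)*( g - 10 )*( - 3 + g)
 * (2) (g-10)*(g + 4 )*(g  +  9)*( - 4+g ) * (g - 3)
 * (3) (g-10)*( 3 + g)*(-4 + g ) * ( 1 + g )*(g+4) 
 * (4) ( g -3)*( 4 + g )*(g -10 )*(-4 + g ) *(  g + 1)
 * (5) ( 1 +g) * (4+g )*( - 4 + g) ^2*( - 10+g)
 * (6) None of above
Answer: 4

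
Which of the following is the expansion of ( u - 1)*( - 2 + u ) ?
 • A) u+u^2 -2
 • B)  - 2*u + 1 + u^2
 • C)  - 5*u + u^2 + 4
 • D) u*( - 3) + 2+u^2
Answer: D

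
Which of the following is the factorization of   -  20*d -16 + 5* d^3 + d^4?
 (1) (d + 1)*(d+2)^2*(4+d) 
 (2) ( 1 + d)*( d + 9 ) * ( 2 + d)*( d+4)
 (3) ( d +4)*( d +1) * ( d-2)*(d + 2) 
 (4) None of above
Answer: 3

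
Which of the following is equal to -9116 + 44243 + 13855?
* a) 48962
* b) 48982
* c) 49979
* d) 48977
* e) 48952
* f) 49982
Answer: b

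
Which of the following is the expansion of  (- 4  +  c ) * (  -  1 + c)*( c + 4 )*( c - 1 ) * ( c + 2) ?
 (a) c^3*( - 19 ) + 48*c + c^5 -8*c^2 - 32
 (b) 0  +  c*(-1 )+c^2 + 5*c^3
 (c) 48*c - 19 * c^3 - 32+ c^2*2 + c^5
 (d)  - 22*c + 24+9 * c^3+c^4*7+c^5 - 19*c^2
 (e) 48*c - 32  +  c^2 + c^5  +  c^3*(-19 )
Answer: c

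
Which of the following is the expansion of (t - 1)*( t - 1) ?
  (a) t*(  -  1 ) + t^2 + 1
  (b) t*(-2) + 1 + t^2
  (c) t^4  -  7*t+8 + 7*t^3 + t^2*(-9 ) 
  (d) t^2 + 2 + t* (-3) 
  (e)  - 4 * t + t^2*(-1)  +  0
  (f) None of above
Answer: b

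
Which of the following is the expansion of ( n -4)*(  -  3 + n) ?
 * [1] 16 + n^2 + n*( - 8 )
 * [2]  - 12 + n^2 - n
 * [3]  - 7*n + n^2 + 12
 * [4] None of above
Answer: 3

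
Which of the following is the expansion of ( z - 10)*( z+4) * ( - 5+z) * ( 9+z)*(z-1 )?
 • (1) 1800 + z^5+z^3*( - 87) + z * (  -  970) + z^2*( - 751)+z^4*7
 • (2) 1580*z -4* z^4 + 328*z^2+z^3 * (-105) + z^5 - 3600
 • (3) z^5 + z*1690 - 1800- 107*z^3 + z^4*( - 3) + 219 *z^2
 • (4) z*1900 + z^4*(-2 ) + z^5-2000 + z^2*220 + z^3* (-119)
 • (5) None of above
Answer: 3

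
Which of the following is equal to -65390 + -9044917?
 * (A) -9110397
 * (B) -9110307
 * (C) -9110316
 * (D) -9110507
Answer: B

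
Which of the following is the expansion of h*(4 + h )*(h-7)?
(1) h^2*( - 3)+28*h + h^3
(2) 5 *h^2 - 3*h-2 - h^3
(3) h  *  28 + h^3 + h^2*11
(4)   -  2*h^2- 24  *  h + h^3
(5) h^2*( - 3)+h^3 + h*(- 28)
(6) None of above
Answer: 5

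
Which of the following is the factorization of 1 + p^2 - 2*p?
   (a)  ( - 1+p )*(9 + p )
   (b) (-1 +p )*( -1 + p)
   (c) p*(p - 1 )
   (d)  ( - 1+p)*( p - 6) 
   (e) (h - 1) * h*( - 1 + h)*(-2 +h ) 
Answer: b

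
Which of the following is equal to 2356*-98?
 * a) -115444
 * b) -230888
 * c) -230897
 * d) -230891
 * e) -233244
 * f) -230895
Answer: b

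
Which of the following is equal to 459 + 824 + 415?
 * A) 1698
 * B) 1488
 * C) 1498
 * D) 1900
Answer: A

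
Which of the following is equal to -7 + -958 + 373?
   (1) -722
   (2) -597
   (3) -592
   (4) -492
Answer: 3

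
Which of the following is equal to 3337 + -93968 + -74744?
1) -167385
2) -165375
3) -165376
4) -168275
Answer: 2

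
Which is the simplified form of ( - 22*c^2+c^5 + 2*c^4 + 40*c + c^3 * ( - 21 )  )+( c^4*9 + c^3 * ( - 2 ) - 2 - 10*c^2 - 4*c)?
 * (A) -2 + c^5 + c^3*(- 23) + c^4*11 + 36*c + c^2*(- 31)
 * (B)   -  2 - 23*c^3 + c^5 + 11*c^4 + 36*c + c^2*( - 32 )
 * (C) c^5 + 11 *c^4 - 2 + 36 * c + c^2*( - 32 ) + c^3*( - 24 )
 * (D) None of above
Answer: B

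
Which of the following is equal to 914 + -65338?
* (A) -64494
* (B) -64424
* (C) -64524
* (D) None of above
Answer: B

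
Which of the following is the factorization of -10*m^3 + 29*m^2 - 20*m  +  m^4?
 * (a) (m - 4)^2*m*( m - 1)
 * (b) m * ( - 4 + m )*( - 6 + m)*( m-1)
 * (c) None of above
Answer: c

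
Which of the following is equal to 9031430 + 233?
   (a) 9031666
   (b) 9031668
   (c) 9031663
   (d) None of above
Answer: c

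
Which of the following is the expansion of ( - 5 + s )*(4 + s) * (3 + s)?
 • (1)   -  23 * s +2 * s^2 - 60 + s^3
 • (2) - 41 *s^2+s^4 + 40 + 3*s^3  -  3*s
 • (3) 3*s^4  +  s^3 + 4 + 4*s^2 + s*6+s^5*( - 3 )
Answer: 1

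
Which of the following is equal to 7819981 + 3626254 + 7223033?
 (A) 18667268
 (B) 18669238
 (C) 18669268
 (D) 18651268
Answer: C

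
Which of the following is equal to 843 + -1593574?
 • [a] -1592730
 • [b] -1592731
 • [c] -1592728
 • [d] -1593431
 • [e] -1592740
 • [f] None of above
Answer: b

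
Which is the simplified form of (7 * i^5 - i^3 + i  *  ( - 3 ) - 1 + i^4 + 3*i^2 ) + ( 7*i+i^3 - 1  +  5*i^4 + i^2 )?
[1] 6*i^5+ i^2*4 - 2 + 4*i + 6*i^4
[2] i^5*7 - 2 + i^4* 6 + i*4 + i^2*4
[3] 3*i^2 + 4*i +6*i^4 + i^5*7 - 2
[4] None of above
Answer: 2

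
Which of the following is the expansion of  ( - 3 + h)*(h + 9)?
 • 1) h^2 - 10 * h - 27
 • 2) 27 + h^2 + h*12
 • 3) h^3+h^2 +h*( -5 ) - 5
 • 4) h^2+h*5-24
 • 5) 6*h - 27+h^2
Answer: 5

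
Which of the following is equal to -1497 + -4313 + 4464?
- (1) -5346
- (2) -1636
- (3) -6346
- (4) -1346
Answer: 4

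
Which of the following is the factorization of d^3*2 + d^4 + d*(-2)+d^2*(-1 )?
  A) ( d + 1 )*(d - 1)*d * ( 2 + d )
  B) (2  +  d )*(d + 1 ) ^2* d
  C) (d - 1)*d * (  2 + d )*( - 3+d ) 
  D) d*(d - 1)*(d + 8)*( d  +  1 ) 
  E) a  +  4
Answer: A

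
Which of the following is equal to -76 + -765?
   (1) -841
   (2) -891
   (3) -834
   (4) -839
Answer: 1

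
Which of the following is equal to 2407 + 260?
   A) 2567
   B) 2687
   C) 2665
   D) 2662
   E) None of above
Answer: E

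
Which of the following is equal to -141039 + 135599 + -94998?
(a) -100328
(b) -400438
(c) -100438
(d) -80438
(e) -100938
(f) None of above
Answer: c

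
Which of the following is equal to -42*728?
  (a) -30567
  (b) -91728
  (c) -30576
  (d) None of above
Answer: c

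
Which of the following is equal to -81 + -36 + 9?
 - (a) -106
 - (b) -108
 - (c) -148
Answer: b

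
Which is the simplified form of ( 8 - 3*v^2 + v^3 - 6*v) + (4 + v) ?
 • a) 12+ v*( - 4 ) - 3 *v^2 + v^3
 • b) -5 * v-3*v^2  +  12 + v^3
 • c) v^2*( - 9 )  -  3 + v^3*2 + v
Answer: b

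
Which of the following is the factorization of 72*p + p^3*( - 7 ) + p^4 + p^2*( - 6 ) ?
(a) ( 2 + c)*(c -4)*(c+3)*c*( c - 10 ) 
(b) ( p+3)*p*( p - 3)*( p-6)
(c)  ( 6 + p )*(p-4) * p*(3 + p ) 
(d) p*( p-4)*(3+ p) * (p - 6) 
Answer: d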